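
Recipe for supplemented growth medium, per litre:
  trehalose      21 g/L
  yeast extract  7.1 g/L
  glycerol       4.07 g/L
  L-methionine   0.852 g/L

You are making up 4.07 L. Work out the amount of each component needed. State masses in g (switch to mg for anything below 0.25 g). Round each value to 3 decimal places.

Scale factor relative to 1 L: 4.07.
trehalose: 21 g/L × 4.07 L = 85.470 g
yeast extract: 7.1 g/L × 4.07 L = 28.897 g
glycerol: 4.07 g/L × 4.07 L = 16.565 g
L-methionine: 0.852 g/L × 4.07 L = 3.468 g

trehalose 85.470 g; yeast extract 28.897 g; glycerol 16.565 g; L-methionine 3.468 g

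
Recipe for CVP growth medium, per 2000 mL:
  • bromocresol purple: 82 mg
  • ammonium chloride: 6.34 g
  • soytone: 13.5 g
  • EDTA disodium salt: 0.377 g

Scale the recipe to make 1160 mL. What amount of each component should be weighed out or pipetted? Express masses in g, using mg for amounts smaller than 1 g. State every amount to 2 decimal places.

Scale factor = 1160 mL / 2000 mL = 0.58.
bromocresol purple: 82 mg × (1160 mL / 2000 mL) = 47.56 mg
ammonium chloride: 6.34 g × (1160 mL / 2000 mL) = 3.68 g
soytone: 13.5 g × (1160 mL / 2000 mL) = 7.83 g
EDTA disodium salt: 0.377 g × (1160 mL / 2000 mL) = 0.21866 g = 218.66 mg

bromocresol purple 47.56 mg; ammonium chloride 3.68 g; soytone 7.83 g; EDTA disodium salt 218.66 mg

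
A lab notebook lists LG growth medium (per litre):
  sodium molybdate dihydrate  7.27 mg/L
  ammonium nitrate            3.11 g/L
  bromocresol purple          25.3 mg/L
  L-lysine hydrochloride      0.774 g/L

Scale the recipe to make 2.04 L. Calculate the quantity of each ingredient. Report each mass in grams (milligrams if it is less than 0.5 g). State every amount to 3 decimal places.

Scale factor relative to 1 L: 2.04.
sodium molybdate dihydrate: 7.27 mg/L × 2.04 L = 14.831 mg
ammonium nitrate: 3.11 g/L × 2.04 L = 6.344 g
bromocresol purple: 25.3 mg/L × 2.04 L = 51.612 mg
L-lysine hydrochloride: 0.774 g/L × 2.04 L = 1.579 g

sodium molybdate dihydrate 14.831 mg; ammonium nitrate 6.344 g; bromocresol purple 51.612 mg; L-lysine hydrochloride 1.579 g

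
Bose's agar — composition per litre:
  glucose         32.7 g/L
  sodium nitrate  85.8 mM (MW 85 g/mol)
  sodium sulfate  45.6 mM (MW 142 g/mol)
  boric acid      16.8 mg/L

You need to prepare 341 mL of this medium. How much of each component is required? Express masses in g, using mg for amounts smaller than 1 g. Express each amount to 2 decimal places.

Working volume: 341 mL = 0.341 L.
glucose: 32.7 g/L × 0.341 L = 11.15 g
sodium nitrate: 85.8 mmol/L × 85 g/mol × 0.341 L ÷ 1000 = 2.49 g
sodium sulfate: 45.6 mmol/L × 142 g/mol × 0.341 L ÷ 1000 = 2.21 g
boric acid: 16.8 mg/L × 0.341 L = 5.73 mg

glucose 11.15 g; sodium nitrate 2.49 g; sodium sulfate 2.21 g; boric acid 5.73 mg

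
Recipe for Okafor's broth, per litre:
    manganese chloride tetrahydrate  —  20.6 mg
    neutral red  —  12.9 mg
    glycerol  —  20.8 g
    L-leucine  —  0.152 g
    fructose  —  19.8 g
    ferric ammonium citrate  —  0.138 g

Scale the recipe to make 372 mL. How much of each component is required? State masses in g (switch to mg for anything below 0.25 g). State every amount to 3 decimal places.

manganese chloride tetrahydrate 7.663 mg; neutral red 4.799 mg; glycerol 7.738 g; L-leucine 56.544 mg; fructose 7.366 g; ferric ammonium citrate 51.336 mg

Scale factor = 372 mL / 1000 mL = 0.372.
manganese chloride tetrahydrate: 20.6 mg × (372 mL / 1000 mL) = 7.663 mg
neutral red: 12.9 mg × (372 mL / 1000 mL) = 4.799 mg
glycerol: 20.8 g × (372 mL / 1000 mL) = 7.738 g
L-leucine: 0.152 g × (372 mL / 1000 mL) = 0.056544 g = 56.544 mg
fructose: 19.8 g × (372 mL / 1000 mL) = 7.366 g
ferric ammonium citrate: 0.138 g × (372 mL / 1000 mL) = 0.051336 g = 51.336 mg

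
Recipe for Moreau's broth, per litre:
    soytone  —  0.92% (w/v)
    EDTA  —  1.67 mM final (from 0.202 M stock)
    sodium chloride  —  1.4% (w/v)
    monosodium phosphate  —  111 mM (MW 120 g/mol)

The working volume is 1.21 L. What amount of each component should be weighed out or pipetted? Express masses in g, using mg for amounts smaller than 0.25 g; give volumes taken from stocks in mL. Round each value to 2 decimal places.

Working volume: 1.21 L.
soytone: 0.92 g per 100 mL × 1210 mL ÷ 100 = 11.13 g
EDTA: C1V1 = C2V2 → 1.67 mM × 1210 mL ÷ 202 mM = 10.00 mL
sodium chloride: 1.4% w/v = 14 g/L → 14 × 1.21 L = 16.94 g
monosodium phosphate: 111 mmol/L × 120 g/mol × 1.21 L ÷ 1000 = 16.12 g

soytone 11.13 g; EDTA 10.00 mL; sodium chloride 16.94 g; monosodium phosphate 16.12 g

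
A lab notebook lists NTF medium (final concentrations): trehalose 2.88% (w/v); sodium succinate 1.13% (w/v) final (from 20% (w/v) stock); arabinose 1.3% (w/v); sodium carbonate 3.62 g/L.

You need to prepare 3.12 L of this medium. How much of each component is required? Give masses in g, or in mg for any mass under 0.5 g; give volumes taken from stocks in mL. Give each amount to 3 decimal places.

Scale factor relative to 1 L: 3.12.
trehalose: 2.88 g per 100 mL × 3120 mL ÷ 100 = 89.856 g
sodium succinate: V = C2·V2/C1 = 1.13% ÷ 20% × 3120 mL = 176.280 mL
arabinose: 1.3 g per 100 mL × 3120 mL ÷ 100 = 40.560 g
sodium carbonate: 3.62 g/L × 3.12 L = 11.294 g

trehalose 89.856 g; sodium succinate 176.280 mL; arabinose 40.560 g; sodium carbonate 11.294 g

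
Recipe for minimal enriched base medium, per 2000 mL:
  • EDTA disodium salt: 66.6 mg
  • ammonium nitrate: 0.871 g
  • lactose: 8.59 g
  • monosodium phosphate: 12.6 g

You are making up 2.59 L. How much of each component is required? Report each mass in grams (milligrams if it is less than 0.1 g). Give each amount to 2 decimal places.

Ratio of target to recipe volume: 2590 / 2000 = 1.295.
EDTA disodium salt: 66.6 mg × (2590 mL / 2000 mL) = 86.25 mg
ammonium nitrate: 0.871 g × (2590 mL / 2000 mL) = 1.13 g
lactose: 8.59 g × (2590 mL / 2000 mL) = 11.12 g
monosodium phosphate: 12.6 g × (2590 mL / 2000 mL) = 16.32 g

EDTA disodium salt 86.25 mg; ammonium nitrate 1.13 g; lactose 11.12 g; monosodium phosphate 16.32 g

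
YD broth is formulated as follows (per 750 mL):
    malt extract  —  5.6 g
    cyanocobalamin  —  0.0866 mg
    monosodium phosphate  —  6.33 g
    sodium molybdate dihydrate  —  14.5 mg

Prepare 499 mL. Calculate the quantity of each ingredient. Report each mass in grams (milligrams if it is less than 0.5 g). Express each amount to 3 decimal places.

Ratio of target to recipe volume: 499 / 750 = 0.665333.
malt extract: 5.6 g × (499 mL / 750 mL) = 3.726 g
cyanocobalamin: 0.0866 mg × (499 mL / 750 mL) = 0.058 mg
monosodium phosphate: 6.33 g × (499 mL / 750 mL) = 4.212 g
sodium molybdate dihydrate: 14.5 mg × (499 mL / 750 mL) = 9.647 mg

malt extract 3.726 g; cyanocobalamin 0.058 mg; monosodium phosphate 4.212 g; sodium molybdate dihydrate 9.647 mg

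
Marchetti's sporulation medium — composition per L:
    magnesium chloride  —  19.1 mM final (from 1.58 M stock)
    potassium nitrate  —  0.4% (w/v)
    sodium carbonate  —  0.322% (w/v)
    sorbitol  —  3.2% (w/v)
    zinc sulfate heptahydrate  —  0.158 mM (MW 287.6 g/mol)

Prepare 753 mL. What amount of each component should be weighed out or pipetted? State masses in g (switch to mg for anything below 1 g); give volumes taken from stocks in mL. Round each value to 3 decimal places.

Working volume: 753 mL = 0.753 L.
magnesium chloride: V = C2·V2/C1 = 19.1 mM × 753 mL ÷ 1580 mM = 9.103 mL
potassium nitrate: 0.4 g per 100 mL × 753 mL ÷ 100 = 3.012 g
sodium carbonate: 0.322% w/v = 3.22 g/L → 3.22 × 0.753 L = 2.425 g
sorbitol: 3.2 g per 100 mL × 753 mL ÷ 100 = 24.096 g
zinc sulfate heptahydrate: 0.158 mmol/L × 287.6 mg/mmol × 0.753 L = 34.217 mg

magnesium chloride 9.103 mL; potassium nitrate 3.012 g; sodium carbonate 2.425 g; sorbitol 24.096 g; zinc sulfate heptahydrate 34.217 mg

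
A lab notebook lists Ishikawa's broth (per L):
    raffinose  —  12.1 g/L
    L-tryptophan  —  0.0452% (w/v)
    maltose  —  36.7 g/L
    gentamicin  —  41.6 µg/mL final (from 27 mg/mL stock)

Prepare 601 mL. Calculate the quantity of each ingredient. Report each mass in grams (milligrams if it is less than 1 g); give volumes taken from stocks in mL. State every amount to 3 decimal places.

Scale factor relative to 1 L: 0.601.
raffinose: 12.1 g/L × 0.601 L = 7.272 g
L-tryptophan: 0.0452 g per 100 mL × 601 mL ÷ 100 = 0.271652 g = 271.652 mg
maltose: 36.7 g/L × 0.601 L = 22.057 g
gentamicin: V = C2·V2/C1 = 41.6 µg/mL × 601 mL ÷ 27000 µg/mL = 0.926 mL

raffinose 7.272 g; L-tryptophan 271.652 mg; maltose 22.057 g; gentamicin 0.926 mL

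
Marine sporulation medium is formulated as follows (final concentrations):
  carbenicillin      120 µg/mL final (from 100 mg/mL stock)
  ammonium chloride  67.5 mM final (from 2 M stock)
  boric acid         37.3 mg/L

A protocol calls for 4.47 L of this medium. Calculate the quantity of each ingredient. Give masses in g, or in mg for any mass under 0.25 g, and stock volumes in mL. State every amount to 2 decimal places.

carbenicillin 5.36 mL; ammonium chloride 150.86 mL; boric acid 166.73 mg

Working volume: 4.47 L.
carbenicillin: dilute stock: 120 µg/mL × 4470 mL ÷ 100000 µg/mL = 5.36 mL
ammonium chloride: dilute stock: 67.5 mM × 4470 mL ÷ 2000 mM = 150.86 mL
boric acid: 37.3 mg/L × 4.47 L = 166.73 mg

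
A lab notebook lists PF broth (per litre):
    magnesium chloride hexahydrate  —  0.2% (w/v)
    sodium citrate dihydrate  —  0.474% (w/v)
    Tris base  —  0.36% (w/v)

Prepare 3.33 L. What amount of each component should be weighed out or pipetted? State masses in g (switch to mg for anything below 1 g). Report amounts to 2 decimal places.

magnesium chloride hexahydrate 6.66 g; sodium citrate dihydrate 15.78 g; Tris base 11.99 g

Scale factor relative to 1 L: 3.33.
magnesium chloride hexahydrate: 0.2% w/v = 2 g/L → 2 × 3.33 L = 6.66 g
sodium citrate dihydrate: 0.474 g per 100 mL × 3330 mL ÷ 100 = 15.78 g
Tris base: 0.36 g per 100 mL × 3330 mL ÷ 100 = 11.99 g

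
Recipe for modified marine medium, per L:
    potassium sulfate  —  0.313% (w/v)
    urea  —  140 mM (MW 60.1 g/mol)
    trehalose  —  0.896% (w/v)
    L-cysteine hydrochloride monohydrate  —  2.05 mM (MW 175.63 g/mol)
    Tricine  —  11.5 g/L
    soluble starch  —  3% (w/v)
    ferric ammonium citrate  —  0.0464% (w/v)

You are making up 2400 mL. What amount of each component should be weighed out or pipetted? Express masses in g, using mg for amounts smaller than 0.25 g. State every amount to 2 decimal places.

Working volume: 2400 mL = 2.4 L.
potassium sulfate: 0.313% w/v = 3.13 g/L → 3.13 × 2.4 L = 7.51 g
urea: 140 mmol/L × 60.1 g/mol × 2.4 L ÷ 1000 = 20.19 g
trehalose: 0.896% w/v = 8.96 g/L → 8.96 × 2.4 L = 21.50 g
L-cysteine hydrochloride monohydrate: 2.05 mmol/L × 175.63 g/mol × 2.4 L ÷ 1000 = 0.86 g
Tricine: 11.5 g/L × 2.4 L = 27.60 g
soluble starch: 3 g per 100 mL × 2400 mL ÷ 100 = 72.00 g
ferric ammonium citrate: 0.0464% w/v = 0.464 g/L → 0.464 × 2.4 L = 1.11 g

potassium sulfate 7.51 g; urea 20.19 g; trehalose 21.50 g; L-cysteine hydrochloride monohydrate 0.86 g; Tricine 27.60 g; soluble starch 72.00 g; ferric ammonium citrate 1.11 g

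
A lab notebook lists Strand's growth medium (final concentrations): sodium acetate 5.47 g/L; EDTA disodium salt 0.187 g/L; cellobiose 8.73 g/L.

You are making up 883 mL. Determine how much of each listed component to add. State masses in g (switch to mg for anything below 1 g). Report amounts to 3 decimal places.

Target volume = 883 mL = 0.883 L.
sodium acetate: 5.47 g/L × 0.883 L = 4.830 g
EDTA disodium salt: 0.187 g/L × 0.883 L = 0.165121 g = 165.121 mg
cellobiose: 8.73 g/L × 0.883 L = 7.709 g

sodium acetate 4.830 g; EDTA disodium salt 165.121 mg; cellobiose 7.709 g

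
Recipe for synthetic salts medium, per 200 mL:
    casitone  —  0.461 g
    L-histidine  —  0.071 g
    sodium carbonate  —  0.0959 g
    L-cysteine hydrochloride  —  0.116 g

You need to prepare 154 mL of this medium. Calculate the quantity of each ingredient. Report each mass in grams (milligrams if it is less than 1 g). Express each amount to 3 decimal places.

Ratio of target to recipe volume: 154 / 200 = 0.77.
casitone: 0.461 g × (154 mL / 200 mL) = 0.35497 g = 354.970 mg
L-histidine: 0.071 g × (154 mL / 200 mL) = 0.05467 g = 54.670 mg
sodium carbonate: 0.0959 g × (154 mL / 200 mL) = 0.073843 g = 73.843 mg
L-cysteine hydrochloride: 0.116 g × (154 mL / 200 mL) = 0.08932 g = 89.320 mg

casitone 354.970 mg; L-histidine 54.670 mg; sodium carbonate 73.843 mg; L-cysteine hydrochloride 89.320 mg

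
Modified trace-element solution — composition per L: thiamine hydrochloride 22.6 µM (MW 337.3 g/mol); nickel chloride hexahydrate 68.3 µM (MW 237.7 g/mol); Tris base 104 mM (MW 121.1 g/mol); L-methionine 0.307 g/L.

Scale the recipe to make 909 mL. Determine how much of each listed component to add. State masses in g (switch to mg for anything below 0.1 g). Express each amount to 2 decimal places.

thiamine hydrochloride 6.93 mg; nickel chloride hexahydrate 14.76 mg; Tris base 11.45 g; L-methionine 0.28 g

Target volume = 909 mL = 0.909 L.
thiamine hydrochloride: 22.6 µmol/L × 337.3 g/mol × 0.909 L ÷ 1000 = 6.93 mg
nickel chloride hexahydrate: 68.3 µmol/L × 237.7 g/mol × 0.909 L ÷ 1000 = 14.76 mg
Tris base: 104 mmol/L × 121.1 g/mol × 0.909 L ÷ 1000 = 11.45 g
L-methionine: 0.307 g/L × 0.909 L = 0.28 g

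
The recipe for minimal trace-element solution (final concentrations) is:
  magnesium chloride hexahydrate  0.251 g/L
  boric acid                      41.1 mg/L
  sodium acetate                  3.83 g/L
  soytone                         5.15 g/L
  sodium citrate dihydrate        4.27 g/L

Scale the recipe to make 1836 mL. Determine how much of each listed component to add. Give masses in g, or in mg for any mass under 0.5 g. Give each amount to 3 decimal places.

magnesium chloride hexahydrate 460.836 mg; boric acid 75.460 mg; sodium acetate 7.032 g; soytone 9.455 g; sodium citrate dihydrate 7.840 g

Scale factor relative to 1 L: 1.836.
magnesium chloride hexahydrate: 0.251 g/L × 1.836 L = 0.460836 g = 460.836 mg
boric acid: 41.1 mg/L × 1.836 L = 75.460 mg
sodium acetate: 3.83 g/L × 1.836 L = 7.032 g
soytone: 5.15 g/L × 1.836 L = 9.455 g
sodium citrate dihydrate: 4.27 g/L × 1.836 L = 7.840 g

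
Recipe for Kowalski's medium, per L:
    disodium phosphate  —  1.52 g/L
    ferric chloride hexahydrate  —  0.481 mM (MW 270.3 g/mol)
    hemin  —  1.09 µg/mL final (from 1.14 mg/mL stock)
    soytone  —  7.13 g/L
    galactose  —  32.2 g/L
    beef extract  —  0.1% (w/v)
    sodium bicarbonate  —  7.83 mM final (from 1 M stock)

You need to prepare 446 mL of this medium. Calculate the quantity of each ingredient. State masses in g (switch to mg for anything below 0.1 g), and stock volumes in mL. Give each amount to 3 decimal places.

Working volume: 446 mL = 0.446 L.
disodium phosphate: 1.52 g/L × 0.446 L = 0.678 g
ferric chloride hexahydrate: 0.481 mmol/L × 270.3 mg/mmol × 0.446 L = 57.986 mg
hemin: V = C2·V2/C1 = 1.09 µg/mL × 446 mL ÷ 1140 µg/mL = 0.426 mL
soytone: 7.13 g/L × 0.446 L = 3.180 g
galactose: 32.2 g/L × 0.446 L = 14.361 g
beef extract: 0.1 g per 100 mL × 446 mL ÷ 100 = 0.446 g
sodium bicarbonate: dilute stock: 7.83 mM × 446 mL ÷ 1000 mM = 3.492 mL

disodium phosphate 0.678 g; ferric chloride hexahydrate 57.986 mg; hemin 0.426 mL; soytone 3.180 g; galactose 14.361 g; beef extract 0.446 g; sodium bicarbonate 3.492 mL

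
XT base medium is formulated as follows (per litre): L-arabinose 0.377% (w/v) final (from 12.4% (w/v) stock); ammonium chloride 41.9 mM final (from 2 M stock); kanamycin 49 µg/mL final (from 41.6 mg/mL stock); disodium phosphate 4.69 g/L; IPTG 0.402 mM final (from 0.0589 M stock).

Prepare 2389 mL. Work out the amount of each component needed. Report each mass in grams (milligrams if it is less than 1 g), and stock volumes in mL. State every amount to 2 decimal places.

Working volume: 2389 mL = 2.389 L.
L-arabinose: dilute stock: 0.377% ÷ 12.4% × 2389 mL = 72.63 mL
ammonium chloride: V = C2·V2/C1 = 41.9 mM × 2389 mL ÷ 2000 mM = 50.05 mL
kanamycin: dilute stock: 49 µg/mL × 2389 mL ÷ 41600 µg/mL = 2.81 mL
disodium phosphate: 4.69 g/L × 2.389 L = 11.20 g
IPTG: C1V1 = C2V2 → 0.402 mM × 2389 mL ÷ 58.9 mM = 16.31 mL

L-arabinose 72.63 mL; ammonium chloride 50.05 mL; kanamycin 2.81 mL; disodium phosphate 11.20 g; IPTG 16.31 mL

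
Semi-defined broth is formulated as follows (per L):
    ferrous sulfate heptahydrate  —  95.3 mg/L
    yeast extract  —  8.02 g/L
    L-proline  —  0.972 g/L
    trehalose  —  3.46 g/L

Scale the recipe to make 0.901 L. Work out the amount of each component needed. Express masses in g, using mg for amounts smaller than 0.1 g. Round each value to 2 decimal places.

ferrous sulfate heptahydrate 85.87 mg; yeast extract 7.23 g; L-proline 0.88 g; trehalose 3.12 g

Working volume: 0.901 L.
ferrous sulfate heptahydrate: 95.3 mg/L × 0.901 L = 85.87 mg
yeast extract: 8.02 g/L × 0.901 L = 7.23 g
L-proline: 0.972 g/L × 0.901 L = 0.88 g
trehalose: 3.46 g/L × 0.901 L = 3.12 g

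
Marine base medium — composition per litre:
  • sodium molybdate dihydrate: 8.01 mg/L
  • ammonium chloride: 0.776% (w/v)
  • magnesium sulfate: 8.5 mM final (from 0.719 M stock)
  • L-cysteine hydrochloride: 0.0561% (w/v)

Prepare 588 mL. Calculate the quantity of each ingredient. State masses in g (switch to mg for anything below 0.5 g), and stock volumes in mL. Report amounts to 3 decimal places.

sodium molybdate dihydrate 4.710 mg; ammonium chloride 4.563 g; magnesium sulfate 6.951 mL; L-cysteine hydrochloride 329.868 mg

Working volume: 588 mL = 0.588 L.
sodium molybdate dihydrate: 8.01 mg/L × 0.588 L = 4.710 mg
ammonium chloride: 0.776% w/v = 7.76 g/L → 7.76 × 0.588 L = 4.563 g
magnesium sulfate: V = C2·V2/C1 = 8.5 mM × 588 mL ÷ 719 mM = 6.951 mL
L-cysteine hydrochloride: 0.0561% w/v = 0.561 g/L → 0.561 × 0.588 L = 0.329868 g = 329.868 mg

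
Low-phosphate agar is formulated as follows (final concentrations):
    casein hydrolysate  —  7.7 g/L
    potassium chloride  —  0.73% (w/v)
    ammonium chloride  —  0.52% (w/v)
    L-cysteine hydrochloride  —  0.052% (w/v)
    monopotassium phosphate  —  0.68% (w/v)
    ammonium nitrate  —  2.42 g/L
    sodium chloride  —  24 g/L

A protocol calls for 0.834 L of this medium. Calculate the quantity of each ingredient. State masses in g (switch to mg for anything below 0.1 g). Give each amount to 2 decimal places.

Scale factor relative to 1 L: 0.834.
casein hydrolysate: 7.7 g/L × 0.834 L = 6.42 g
potassium chloride: 0.73% w/v = 7.3 g/L → 7.3 × 0.834 L = 6.09 g
ammonium chloride: 0.52 g per 100 mL × 834 mL ÷ 100 = 4.34 g
L-cysteine hydrochloride: 0.052% w/v = 0.52 g/L → 0.52 × 0.834 L = 0.43 g
monopotassium phosphate: 0.68% w/v = 6.8 g/L → 6.8 × 0.834 L = 5.67 g
ammonium nitrate: 2.42 g/L × 0.834 L = 2.02 g
sodium chloride: 24 g/L × 0.834 L = 20.02 g

casein hydrolysate 6.42 g; potassium chloride 6.09 g; ammonium chloride 4.34 g; L-cysteine hydrochloride 0.43 g; monopotassium phosphate 5.67 g; ammonium nitrate 2.02 g; sodium chloride 20.02 g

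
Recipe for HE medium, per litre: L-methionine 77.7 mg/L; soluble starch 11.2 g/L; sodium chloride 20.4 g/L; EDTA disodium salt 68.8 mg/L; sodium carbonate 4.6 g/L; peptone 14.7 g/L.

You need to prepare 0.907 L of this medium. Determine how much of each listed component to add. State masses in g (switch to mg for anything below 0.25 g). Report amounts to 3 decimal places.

L-methionine 70.474 mg; soluble starch 10.158 g; sodium chloride 18.503 g; EDTA disodium salt 62.402 mg; sodium carbonate 4.172 g; peptone 13.333 g

Scale factor relative to 1 L: 0.907.
L-methionine: 77.7 mg/L × 0.907 L = 70.474 mg
soluble starch: 11.2 g/L × 0.907 L = 10.158 g
sodium chloride: 20.4 g/L × 0.907 L = 18.503 g
EDTA disodium salt: 68.8 mg/L × 0.907 L = 62.402 mg
sodium carbonate: 4.6 g/L × 0.907 L = 4.172 g
peptone: 14.7 g/L × 0.907 L = 13.333 g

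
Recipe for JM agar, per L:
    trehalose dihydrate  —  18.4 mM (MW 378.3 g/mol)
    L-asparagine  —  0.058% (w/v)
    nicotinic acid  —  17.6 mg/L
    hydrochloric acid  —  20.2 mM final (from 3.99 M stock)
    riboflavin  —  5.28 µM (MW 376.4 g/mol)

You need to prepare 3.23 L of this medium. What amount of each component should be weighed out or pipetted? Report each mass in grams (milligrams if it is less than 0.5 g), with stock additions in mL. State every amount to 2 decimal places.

Scale factor relative to 1 L: 3.23.
trehalose dihydrate: 18.4 mmol/L × 378.3 g/mol × 3.23 L ÷ 1000 = 22.48 g
L-asparagine: 0.058% w/v = 0.58 g/L → 0.58 × 3.23 L = 1.87 g
nicotinic acid: 17.6 mg/L × 3.23 L = 56.85 mg
hydrochloric acid: dilute stock: 20.2 mM × 3230 mL ÷ 3990 mM = 16.35 mL
riboflavin: 5.28 µmol/L × 376.4 g/mol × 3.23 L ÷ 1000 = 6.42 mg

trehalose dihydrate 22.48 g; L-asparagine 1.87 g; nicotinic acid 56.85 mg; hydrochloric acid 16.35 mL; riboflavin 6.42 mg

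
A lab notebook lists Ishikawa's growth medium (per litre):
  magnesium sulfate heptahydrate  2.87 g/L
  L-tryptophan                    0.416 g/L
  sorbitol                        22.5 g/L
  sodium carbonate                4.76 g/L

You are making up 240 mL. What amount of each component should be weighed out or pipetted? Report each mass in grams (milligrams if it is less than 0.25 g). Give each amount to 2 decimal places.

Target volume = 240 mL = 0.24 L.
magnesium sulfate heptahydrate: 2.87 g/L × 0.24 L = 0.69 g
L-tryptophan: 0.416 g/L × 0.24 L = 0.09984 g = 99.84 mg
sorbitol: 22.5 g/L × 0.24 L = 5.40 g
sodium carbonate: 4.76 g/L × 0.24 L = 1.14 g

magnesium sulfate heptahydrate 0.69 g; L-tryptophan 99.84 mg; sorbitol 5.40 g; sodium carbonate 1.14 g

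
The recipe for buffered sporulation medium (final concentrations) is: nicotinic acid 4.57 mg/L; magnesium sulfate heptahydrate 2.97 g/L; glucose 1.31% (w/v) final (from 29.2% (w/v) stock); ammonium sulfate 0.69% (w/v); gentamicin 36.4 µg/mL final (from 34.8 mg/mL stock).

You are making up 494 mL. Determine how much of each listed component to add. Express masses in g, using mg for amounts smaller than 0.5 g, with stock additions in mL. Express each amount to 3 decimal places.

Working volume: 494 mL = 0.494 L.
nicotinic acid: 4.57 mg/L × 0.494 L = 2.258 mg
magnesium sulfate heptahydrate: 2.97 g/L × 0.494 L = 1.467 g
glucose: C1V1 = C2V2 → 1.31% ÷ 29.2% × 494 mL = 22.162 mL
ammonium sulfate: 0.69% w/v = 6.9 g/L → 6.9 × 0.494 L = 3.409 g
gentamicin: dilute stock: 36.4 µg/mL × 494 mL ÷ 34800 µg/mL = 0.517 mL

nicotinic acid 2.258 mg; magnesium sulfate heptahydrate 1.467 g; glucose 22.162 mL; ammonium sulfate 3.409 g; gentamicin 0.517 mL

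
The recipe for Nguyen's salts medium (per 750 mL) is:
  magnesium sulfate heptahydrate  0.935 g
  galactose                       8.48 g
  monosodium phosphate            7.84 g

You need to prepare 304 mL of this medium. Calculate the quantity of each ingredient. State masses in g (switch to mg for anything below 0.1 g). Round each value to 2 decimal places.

magnesium sulfate heptahydrate 0.38 g; galactose 3.44 g; monosodium phosphate 3.18 g

Scale factor = 304 mL / 750 mL = 0.405333.
magnesium sulfate heptahydrate: 0.935 g × (304 mL / 750 mL) = 0.38 g
galactose: 8.48 g × (304 mL / 750 mL) = 3.44 g
monosodium phosphate: 7.84 g × (304 mL / 750 mL) = 3.18 g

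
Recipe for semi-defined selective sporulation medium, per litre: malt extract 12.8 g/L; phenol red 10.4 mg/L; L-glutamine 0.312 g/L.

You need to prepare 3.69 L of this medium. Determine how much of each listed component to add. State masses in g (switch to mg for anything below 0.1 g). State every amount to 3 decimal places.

Scale factor relative to 1 L: 3.69.
malt extract: 12.8 g/L × 3.69 L = 47.232 g
phenol red: 10.4 mg/L × 3.69 L = 38.376 mg
L-glutamine: 0.312 g/L × 3.69 L = 1.151 g

malt extract 47.232 g; phenol red 38.376 mg; L-glutamine 1.151 g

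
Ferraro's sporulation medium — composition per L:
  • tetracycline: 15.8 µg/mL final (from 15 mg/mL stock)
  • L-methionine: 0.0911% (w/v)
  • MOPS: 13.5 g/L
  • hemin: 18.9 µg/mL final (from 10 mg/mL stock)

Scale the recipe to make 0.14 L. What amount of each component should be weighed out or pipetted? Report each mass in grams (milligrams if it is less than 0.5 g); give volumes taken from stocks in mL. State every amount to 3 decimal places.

Scale factor relative to 1 L: 0.14.
tetracycline: dilute stock: 15.8 µg/mL × 140 mL ÷ 15000 µg/mL = 0.147 mL
L-methionine: 0.0911% w/v = 0.911 g/L → 0.911 × 0.14 L = 0.12754 g = 127.540 mg
MOPS: 13.5 g/L × 0.14 L = 1.890 g
hemin: dilute stock: 18.9 µg/mL × 140 mL ÷ 10000 µg/mL = 0.265 mL

tetracycline 0.147 mL; L-methionine 127.540 mg; MOPS 1.890 g; hemin 0.265 mL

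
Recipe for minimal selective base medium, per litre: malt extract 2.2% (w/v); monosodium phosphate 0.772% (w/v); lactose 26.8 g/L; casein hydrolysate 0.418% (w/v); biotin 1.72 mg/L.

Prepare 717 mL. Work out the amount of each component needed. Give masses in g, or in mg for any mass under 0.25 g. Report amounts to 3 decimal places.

Working volume: 717 mL = 0.717 L.
malt extract: 2.2% w/v = 22 g/L → 22 × 0.717 L = 15.774 g
monosodium phosphate: 0.772 g per 100 mL × 717 mL ÷ 100 = 5.535 g
lactose: 26.8 g/L × 0.717 L = 19.216 g
casein hydrolysate: 0.418 g per 100 mL × 717 mL ÷ 100 = 2.997 g
biotin: 1.72 mg/L × 0.717 L = 1.233 mg

malt extract 15.774 g; monosodium phosphate 5.535 g; lactose 19.216 g; casein hydrolysate 2.997 g; biotin 1.233 mg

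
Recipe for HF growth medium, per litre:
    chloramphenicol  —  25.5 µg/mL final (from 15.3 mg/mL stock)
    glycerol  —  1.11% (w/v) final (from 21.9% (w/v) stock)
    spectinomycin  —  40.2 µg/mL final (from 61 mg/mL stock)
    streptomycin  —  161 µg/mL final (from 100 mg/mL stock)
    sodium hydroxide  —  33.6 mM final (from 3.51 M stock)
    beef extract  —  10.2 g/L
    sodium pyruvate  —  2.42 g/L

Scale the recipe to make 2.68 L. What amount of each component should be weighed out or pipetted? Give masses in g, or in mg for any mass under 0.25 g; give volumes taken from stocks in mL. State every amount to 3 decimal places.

chloramphenicol 4.467 mL; glycerol 135.836 mL; spectinomycin 1.766 mL; streptomycin 4.315 mL; sodium hydroxide 25.655 mL; beef extract 27.336 g; sodium pyruvate 6.486 g

Scale factor relative to 1 L: 2.68.
chloramphenicol: V = C2·V2/C1 = 25.5 µg/mL × 2680 mL ÷ 15300 µg/mL = 4.467 mL
glycerol: C1V1 = C2V2 → 1.11% ÷ 21.9% × 2680 mL = 135.836 mL
spectinomycin: dilute stock: 40.2 µg/mL × 2680 mL ÷ 61000 µg/mL = 1.766 mL
streptomycin: V = C2·V2/C1 = 161 µg/mL × 2680 mL ÷ 100000 µg/mL = 4.315 mL
sodium hydroxide: C1V1 = C2V2 → 33.6 mM × 2680 mL ÷ 3510 mM = 25.655 mL
beef extract: 10.2 g/L × 2.68 L = 27.336 g
sodium pyruvate: 2.42 g/L × 2.68 L = 6.486 g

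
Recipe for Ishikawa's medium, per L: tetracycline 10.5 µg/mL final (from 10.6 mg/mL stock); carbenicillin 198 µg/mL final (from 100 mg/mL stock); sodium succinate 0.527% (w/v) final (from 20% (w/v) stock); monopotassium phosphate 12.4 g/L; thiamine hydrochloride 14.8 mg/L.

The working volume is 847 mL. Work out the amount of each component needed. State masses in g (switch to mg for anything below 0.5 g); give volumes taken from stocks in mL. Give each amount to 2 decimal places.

tetracycline 0.84 mL; carbenicillin 1.68 mL; sodium succinate 22.32 mL; monopotassium phosphate 10.50 g; thiamine hydrochloride 12.54 mg

Scale factor relative to 1 L: 0.847.
tetracycline: dilute stock: 10.5 µg/mL × 847 mL ÷ 10600 µg/mL = 0.84 mL
carbenicillin: dilute stock: 198 µg/mL × 847 mL ÷ 100000 µg/mL = 1.68 mL
sodium succinate: C1V1 = C2V2 → 0.527% ÷ 20% × 847 mL = 22.32 mL
monopotassium phosphate: 12.4 g/L × 0.847 L = 10.50 g
thiamine hydrochloride: 14.8 mg/L × 0.847 L = 12.54 mg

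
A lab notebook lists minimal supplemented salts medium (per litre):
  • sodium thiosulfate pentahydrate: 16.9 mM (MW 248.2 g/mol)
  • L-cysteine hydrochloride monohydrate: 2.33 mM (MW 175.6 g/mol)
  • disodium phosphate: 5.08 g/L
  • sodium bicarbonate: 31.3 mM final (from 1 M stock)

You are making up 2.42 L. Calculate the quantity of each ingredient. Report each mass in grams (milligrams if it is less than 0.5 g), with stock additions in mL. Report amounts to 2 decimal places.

sodium thiosulfate pentahydrate 10.15 g; L-cysteine hydrochloride monohydrate 0.99 g; disodium phosphate 12.29 g; sodium bicarbonate 75.75 mL

Working volume: 2.42 L.
sodium thiosulfate pentahydrate: 16.9 mmol/L × 248.2 g/mol × 2.42 L ÷ 1000 = 10.15 g
L-cysteine hydrochloride monohydrate: 2.33 mmol/L × 175.6 g/mol × 2.42 L ÷ 1000 = 0.99 g
disodium phosphate: 5.08 g/L × 2.42 L = 12.29 g
sodium bicarbonate: V = C2·V2/C1 = 31.3 mM × 2420 mL ÷ 1000 mM = 75.75 mL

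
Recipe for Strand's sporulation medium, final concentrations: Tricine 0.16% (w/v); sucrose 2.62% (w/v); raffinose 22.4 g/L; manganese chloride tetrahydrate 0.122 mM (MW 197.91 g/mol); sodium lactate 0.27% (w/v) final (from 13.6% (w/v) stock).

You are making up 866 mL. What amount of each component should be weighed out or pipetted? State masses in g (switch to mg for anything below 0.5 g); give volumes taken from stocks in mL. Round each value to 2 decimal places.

Target volume = 866 mL = 0.866 L.
Tricine: 0.16 g per 100 mL × 866 mL ÷ 100 = 1.39 g
sucrose: 2.62 g per 100 mL × 866 mL ÷ 100 = 22.69 g
raffinose: 22.4 g/L × 0.866 L = 19.40 g
manganese chloride tetrahydrate: 0.122 mmol/L × 197.91 mg/mmol × 0.866 L = 20.91 mg
sodium lactate: dilute stock: 0.27% ÷ 13.6% × 866 mL = 17.19 mL

Tricine 1.39 g; sucrose 22.69 g; raffinose 19.40 g; manganese chloride tetrahydrate 20.91 mg; sodium lactate 17.19 mL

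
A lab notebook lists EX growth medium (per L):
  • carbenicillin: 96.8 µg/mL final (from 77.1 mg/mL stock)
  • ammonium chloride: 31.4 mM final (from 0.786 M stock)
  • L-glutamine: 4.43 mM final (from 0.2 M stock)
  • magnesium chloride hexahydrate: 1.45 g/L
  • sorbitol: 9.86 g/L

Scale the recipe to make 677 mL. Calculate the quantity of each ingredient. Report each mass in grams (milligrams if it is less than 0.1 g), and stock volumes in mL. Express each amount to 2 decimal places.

Target volume = 677 mL = 0.677 L.
carbenicillin: V = C2·V2/C1 = 96.8 µg/mL × 677 mL ÷ 77100 µg/mL = 0.85 mL
ammonium chloride: C1V1 = C2V2 → 31.4 mM × 677 mL ÷ 786 mM = 27.05 mL
L-glutamine: V = C2·V2/C1 = 4.43 mM × 677 mL ÷ 200 mM = 15.00 mL
magnesium chloride hexahydrate: 1.45 g/L × 0.677 L = 0.98 g
sorbitol: 9.86 g/L × 0.677 L = 6.68 g

carbenicillin 0.85 mL; ammonium chloride 27.05 mL; L-glutamine 15.00 mL; magnesium chloride hexahydrate 0.98 g; sorbitol 6.68 g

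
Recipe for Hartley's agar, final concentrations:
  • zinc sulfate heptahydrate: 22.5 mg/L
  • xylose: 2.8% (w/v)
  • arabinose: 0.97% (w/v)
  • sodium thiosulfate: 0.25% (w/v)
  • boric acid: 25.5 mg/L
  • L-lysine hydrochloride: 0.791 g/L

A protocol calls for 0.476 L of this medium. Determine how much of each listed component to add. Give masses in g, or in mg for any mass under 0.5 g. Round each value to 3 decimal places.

Scale factor relative to 1 L: 0.476.
zinc sulfate heptahydrate: 22.5 mg/L × 0.476 L = 10.710 mg
xylose: 2.8 g per 100 mL × 476 mL ÷ 100 = 13.328 g
arabinose: 0.97% w/v = 9.7 g/L → 9.7 × 0.476 L = 4.617 g
sodium thiosulfate: 0.25 g per 100 mL × 476 mL ÷ 100 = 1.190 g
boric acid: 25.5 mg/L × 0.476 L = 12.138 mg
L-lysine hydrochloride: 0.791 g/L × 0.476 L = 0.376516 g = 376.516 mg

zinc sulfate heptahydrate 10.710 mg; xylose 13.328 g; arabinose 4.617 g; sodium thiosulfate 1.190 g; boric acid 12.138 mg; L-lysine hydrochloride 376.516 mg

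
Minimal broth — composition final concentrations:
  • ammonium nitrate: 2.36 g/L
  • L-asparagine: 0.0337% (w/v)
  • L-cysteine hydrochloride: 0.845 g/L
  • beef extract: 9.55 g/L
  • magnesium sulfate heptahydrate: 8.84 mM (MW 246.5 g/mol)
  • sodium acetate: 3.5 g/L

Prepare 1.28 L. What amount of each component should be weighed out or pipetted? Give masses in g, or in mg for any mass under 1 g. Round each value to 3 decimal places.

Working volume: 1.28 L.
ammonium nitrate: 2.36 g/L × 1.28 L = 3.021 g
L-asparagine: 0.0337% w/v = 0.337 g/L → 0.337 × 1.28 L = 0.43136 g = 431.360 mg
L-cysteine hydrochloride: 0.845 g/L × 1.28 L = 1.082 g
beef extract: 9.55 g/L × 1.28 L = 12.224 g
magnesium sulfate heptahydrate: 8.84 mmol/L × 246.5 g/mol × 1.28 L ÷ 1000 = 2.789 g
sodium acetate: 3.5 g/L × 1.28 L = 4.480 g

ammonium nitrate 3.021 g; L-asparagine 431.360 mg; L-cysteine hydrochloride 1.082 g; beef extract 12.224 g; magnesium sulfate heptahydrate 2.789 g; sodium acetate 4.480 g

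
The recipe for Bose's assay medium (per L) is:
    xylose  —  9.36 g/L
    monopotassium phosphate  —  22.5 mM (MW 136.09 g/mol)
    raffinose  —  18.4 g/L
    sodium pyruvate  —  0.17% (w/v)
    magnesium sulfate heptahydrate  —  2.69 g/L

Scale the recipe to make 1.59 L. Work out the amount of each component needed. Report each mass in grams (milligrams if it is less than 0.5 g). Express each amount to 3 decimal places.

Working volume: 1.59 L.
xylose: 9.36 g/L × 1.59 L = 14.882 g
monopotassium phosphate: 22.5 mmol/L × 136.09 g/mol × 1.59 L ÷ 1000 = 4.869 g
raffinose: 18.4 g/L × 1.59 L = 29.256 g
sodium pyruvate: 0.17% w/v = 1.7 g/L → 1.7 × 1.59 L = 2.703 g
magnesium sulfate heptahydrate: 2.69 g/L × 1.59 L = 4.277 g

xylose 14.882 g; monopotassium phosphate 4.869 g; raffinose 29.256 g; sodium pyruvate 2.703 g; magnesium sulfate heptahydrate 4.277 g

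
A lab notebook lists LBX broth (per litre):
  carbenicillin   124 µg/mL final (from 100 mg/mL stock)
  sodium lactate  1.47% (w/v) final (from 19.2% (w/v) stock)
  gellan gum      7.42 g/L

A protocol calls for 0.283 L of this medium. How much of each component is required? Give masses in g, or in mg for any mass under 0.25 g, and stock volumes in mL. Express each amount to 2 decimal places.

carbenicillin 0.35 mL; sodium lactate 21.67 mL; gellan gum 2.10 g

Scale factor relative to 1 L: 0.283.
carbenicillin: V = C2·V2/C1 = 124 µg/mL × 283 mL ÷ 100000 µg/mL = 0.35 mL
sodium lactate: dilute stock: 1.47% ÷ 19.2% × 283 mL = 21.67 mL
gellan gum: 7.42 g/L × 0.283 L = 2.10 g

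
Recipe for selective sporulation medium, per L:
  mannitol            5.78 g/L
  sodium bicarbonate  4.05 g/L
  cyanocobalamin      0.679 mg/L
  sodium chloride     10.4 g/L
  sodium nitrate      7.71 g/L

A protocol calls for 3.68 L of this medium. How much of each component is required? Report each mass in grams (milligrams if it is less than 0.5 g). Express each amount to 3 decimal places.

Working volume: 3.68 L.
mannitol: 5.78 g/L × 3.68 L = 21.270 g
sodium bicarbonate: 4.05 g/L × 3.68 L = 14.904 g
cyanocobalamin: 0.679 mg/L × 3.68 L = 2.499 mg
sodium chloride: 10.4 g/L × 3.68 L = 38.272 g
sodium nitrate: 7.71 g/L × 3.68 L = 28.373 g

mannitol 21.270 g; sodium bicarbonate 14.904 g; cyanocobalamin 2.499 mg; sodium chloride 38.272 g; sodium nitrate 28.373 g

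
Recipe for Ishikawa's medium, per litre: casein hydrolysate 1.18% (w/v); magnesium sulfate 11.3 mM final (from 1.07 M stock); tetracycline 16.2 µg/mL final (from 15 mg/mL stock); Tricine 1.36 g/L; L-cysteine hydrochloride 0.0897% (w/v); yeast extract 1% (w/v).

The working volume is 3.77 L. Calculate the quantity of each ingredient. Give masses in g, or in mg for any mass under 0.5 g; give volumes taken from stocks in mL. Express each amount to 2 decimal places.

Scale factor relative to 1 L: 3.77.
casein hydrolysate: 1.18% w/v = 11.8 g/L → 11.8 × 3.77 L = 44.49 g
magnesium sulfate: C1V1 = C2V2 → 11.3 mM × 3770 mL ÷ 1070 mM = 39.81 mL
tetracycline: V = C2·V2/C1 = 16.2 µg/mL × 3770 mL ÷ 15000 µg/mL = 4.07 mL
Tricine: 1.36 g/L × 3.77 L = 5.13 g
L-cysteine hydrochloride: 0.0897 g per 100 mL × 3770 mL ÷ 100 = 3.38 g
yeast extract: 1 g per 100 mL × 3770 mL ÷ 100 = 37.70 g

casein hydrolysate 44.49 g; magnesium sulfate 39.81 mL; tetracycline 4.07 mL; Tricine 5.13 g; L-cysteine hydrochloride 3.38 g; yeast extract 37.70 g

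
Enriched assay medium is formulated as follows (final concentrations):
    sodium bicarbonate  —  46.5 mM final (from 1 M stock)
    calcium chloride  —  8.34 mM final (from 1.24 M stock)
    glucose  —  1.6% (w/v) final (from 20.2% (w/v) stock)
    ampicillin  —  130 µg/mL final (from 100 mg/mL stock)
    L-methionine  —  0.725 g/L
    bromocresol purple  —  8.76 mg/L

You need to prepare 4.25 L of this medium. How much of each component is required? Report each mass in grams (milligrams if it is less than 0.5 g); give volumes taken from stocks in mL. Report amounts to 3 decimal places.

Working volume: 4.25 L.
sodium bicarbonate: V = C2·V2/C1 = 46.5 mM × 4250 mL ÷ 1000 mM = 197.625 mL
calcium chloride: C1V1 = C2V2 → 8.34 mM × 4250 mL ÷ 1240 mM = 28.585 mL
glucose: V = C2·V2/C1 = 1.6% ÷ 20.2% × 4250 mL = 336.634 mL
ampicillin: dilute stock: 130 µg/mL × 4250 mL ÷ 100000 µg/mL = 5.525 mL
L-methionine: 0.725 g/L × 4.25 L = 3.081 g
bromocresol purple: 8.76 mg/L × 4.25 L = 37.230 mg

sodium bicarbonate 197.625 mL; calcium chloride 28.585 mL; glucose 336.634 mL; ampicillin 5.525 mL; L-methionine 3.081 g; bromocresol purple 37.230 mg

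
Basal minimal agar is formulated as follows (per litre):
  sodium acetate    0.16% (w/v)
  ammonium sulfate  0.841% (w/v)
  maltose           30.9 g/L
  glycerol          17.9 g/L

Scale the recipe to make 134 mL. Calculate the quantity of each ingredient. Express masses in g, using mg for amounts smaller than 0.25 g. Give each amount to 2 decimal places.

sodium acetate 214.40 mg; ammonium sulfate 1.13 g; maltose 4.14 g; glycerol 2.40 g

Working volume: 134 mL = 0.134 L.
sodium acetate: 0.16% w/v = 1.6 g/L → 1.6 × 0.134 L = 0.2144 g = 214.40 mg
ammonium sulfate: 0.841 g per 100 mL × 134 mL ÷ 100 = 1.13 g
maltose: 30.9 g/L × 0.134 L = 4.14 g
glycerol: 17.9 g/L × 0.134 L = 2.40 g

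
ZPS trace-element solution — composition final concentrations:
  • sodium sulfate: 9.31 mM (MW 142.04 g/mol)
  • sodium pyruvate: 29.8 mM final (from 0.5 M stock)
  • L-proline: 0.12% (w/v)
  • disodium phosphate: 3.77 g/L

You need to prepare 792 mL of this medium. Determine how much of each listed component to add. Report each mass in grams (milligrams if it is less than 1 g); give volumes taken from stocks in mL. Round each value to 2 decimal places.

Working volume: 792 mL = 0.792 L.
sodium sulfate: 9.31 mmol/L × 142.04 g/mol × 0.792 L ÷ 1000 = 1.05 g
sodium pyruvate: V = C2·V2/C1 = 29.8 mM × 792 mL ÷ 500 mM = 47.20 mL
L-proline: 0.12% w/v = 1.2 g/L → 1.2 × 0.792 L = 0.9504 g = 950.40 mg
disodium phosphate: 3.77 g/L × 0.792 L = 2.99 g

sodium sulfate 1.05 g; sodium pyruvate 47.20 mL; L-proline 950.40 mg; disodium phosphate 2.99 g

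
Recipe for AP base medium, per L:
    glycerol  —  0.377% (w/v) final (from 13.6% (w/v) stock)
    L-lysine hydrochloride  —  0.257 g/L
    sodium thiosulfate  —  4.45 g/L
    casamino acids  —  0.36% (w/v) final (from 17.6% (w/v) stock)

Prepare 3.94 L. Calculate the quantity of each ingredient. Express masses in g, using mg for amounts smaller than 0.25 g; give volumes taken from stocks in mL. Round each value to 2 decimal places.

Scale factor relative to 1 L: 3.94.
glycerol: C1V1 = C2V2 → 0.377% ÷ 13.6% × 3940 mL = 109.22 mL
L-lysine hydrochloride: 0.257 g/L × 3.94 L = 1.01 g
sodium thiosulfate: 4.45 g/L × 3.94 L = 17.53 g
casamino acids: V = C2·V2/C1 = 0.36% ÷ 17.6% × 3940 mL = 80.59 mL

glycerol 109.22 mL; L-lysine hydrochloride 1.01 g; sodium thiosulfate 17.53 g; casamino acids 80.59 mL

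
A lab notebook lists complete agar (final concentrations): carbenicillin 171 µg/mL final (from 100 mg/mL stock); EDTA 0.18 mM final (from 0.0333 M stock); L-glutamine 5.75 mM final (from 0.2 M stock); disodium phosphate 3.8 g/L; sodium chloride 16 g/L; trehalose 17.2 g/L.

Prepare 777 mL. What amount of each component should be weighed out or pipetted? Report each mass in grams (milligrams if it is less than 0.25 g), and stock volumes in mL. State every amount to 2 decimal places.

carbenicillin 1.33 mL; EDTA 4.20 mL; L-glutamine 22.34 mL; disodium phosphate 2.95 g; sodium chloride 12.43 g; trehalose 13.36 g

Target volume = 777 mL = 0.777 L.
carbenicillin: V = C2·V2/C1 = 171 µg/mL × 777 mL ÷ 100000 µg/mL = 1.33 mL
EDTA: V = C2·V2/C1 = 0.18 mM × 777 mL ÷ 33.3 mM = 4.20 mL
L-glutamine: dilute stock: 5.75 mM × 777 mL ÷ 200 mM = 22.34 mL
disodium phosphate: 3.8 g/L × 0.777 L = 2.95 g
sodium chloride: 16 g/L × 0.777 L = 12.43 g
trehalose: 17.2 g/L × 0.777 L = 13.36 g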